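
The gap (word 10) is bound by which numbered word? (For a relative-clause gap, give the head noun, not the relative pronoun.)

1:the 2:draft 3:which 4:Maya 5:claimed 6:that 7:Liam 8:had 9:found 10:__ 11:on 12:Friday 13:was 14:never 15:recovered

The gap at 10 is the object of "found", inside a relative clause.
The relative pronoun is "which" (word 3); it is bound by the head noun immediately before it.
Its filler is the head noun "draft", at word 2.

2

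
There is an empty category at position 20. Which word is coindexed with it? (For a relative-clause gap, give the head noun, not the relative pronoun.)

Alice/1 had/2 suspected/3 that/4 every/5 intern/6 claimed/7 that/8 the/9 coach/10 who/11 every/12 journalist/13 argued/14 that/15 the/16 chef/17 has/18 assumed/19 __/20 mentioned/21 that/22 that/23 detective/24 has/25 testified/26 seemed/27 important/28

The gap at 20 is the subject of "mentioned", inside a relative clause.
The relative pronoun is "who" (word 11); it is bound by the head noun immediately before it.
Its filler is the head noun "coach", at word 10.

10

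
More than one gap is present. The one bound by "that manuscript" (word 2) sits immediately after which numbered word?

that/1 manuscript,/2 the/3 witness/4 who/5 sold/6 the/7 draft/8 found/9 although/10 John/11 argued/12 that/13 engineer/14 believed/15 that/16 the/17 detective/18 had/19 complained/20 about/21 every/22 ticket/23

9

The displaced element is "that manuscript" (word 2).
It functions as the direct object of "found", so the gap sits immediately after word 9 ("found").
Base order: The witness who sold the draft found that manuscript although John argued that engineer believed that the detective had complained about every ticket.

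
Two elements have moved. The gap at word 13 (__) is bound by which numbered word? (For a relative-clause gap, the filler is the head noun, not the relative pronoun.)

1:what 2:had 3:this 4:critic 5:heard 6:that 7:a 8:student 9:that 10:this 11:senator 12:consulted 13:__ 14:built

8

The marked gap is inside the relative clause, the direct object of "consulted".
Its filler is the head noun "student" (via "that"), at word 8.
(The other dependency links word 1 to a gap after word 14.)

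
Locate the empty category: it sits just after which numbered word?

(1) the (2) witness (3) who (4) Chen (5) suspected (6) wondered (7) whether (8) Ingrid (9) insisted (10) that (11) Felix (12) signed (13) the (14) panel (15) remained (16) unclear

The displaced element is "the witness" (word 2).
It is linked across 1 clause boundary (Ø).
It functions as the subject of "wondered", so the gap sits immediately after word 5 ("suspected").
Base order: Chen suspected the witness wondered whether Ingrid insisted that Felix signed the panel.

5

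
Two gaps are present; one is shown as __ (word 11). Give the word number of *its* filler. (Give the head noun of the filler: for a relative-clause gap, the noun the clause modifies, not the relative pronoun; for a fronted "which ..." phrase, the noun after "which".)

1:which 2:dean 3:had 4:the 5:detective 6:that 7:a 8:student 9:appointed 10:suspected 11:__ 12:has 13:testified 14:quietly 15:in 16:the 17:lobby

2

The marked gap is the subject of "testified".
Its filler is the fronted wh-phrase "which dean", at word 2.
(The other dependency links word 5 to a gap after word 9.)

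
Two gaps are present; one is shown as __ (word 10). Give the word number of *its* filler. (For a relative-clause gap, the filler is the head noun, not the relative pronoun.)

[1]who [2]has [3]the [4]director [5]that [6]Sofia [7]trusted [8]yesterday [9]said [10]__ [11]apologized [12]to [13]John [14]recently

The marked gap is the subject of "apologized".
Its filler is the fronted wh-phrase "who", at word 1.
(The other dependency links word 4 to a gap after word 7.)

1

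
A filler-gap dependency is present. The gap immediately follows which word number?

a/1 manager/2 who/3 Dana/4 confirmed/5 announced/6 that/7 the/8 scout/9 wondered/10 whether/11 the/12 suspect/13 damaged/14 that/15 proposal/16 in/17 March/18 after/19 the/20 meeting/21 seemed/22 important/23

The displaced element is "a manager" (word 2).
It is linked across 1 clause boundary (Ø).
It functions as the subject of "announced", so the gap sits immediately after word 5 ("confirmed").
Base order: Dana confirmed that a manager announced that the scout wondered whether the suspect damaged that proposal in March after the meeting.

5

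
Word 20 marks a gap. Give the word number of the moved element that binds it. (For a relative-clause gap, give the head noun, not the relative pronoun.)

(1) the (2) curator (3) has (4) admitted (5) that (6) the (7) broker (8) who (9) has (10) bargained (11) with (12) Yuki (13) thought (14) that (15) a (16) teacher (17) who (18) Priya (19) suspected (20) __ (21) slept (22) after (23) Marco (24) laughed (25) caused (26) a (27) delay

The gap at 20 is the subject of "slept", inside a relative clause.
The relative pronoun is "who" (word 17); it is bound by the head noun immediately before it.
Its filler is the head noun "teacher", at word 16.

16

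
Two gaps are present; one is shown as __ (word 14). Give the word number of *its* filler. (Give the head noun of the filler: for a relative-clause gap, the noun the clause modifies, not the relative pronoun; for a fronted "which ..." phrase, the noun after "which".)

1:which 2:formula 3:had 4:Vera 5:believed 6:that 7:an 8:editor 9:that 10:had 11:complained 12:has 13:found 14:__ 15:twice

2

The marked gap is the direct object of "found".
Its filler is the fronted wh-phrase "which formula", at word 2.
(The other dependency links word 8 to a gap after word 9.)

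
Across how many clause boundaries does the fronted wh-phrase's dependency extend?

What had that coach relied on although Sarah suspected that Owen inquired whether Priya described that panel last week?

"what" originates inside the matrix clause — no clause boundary is crossed.

0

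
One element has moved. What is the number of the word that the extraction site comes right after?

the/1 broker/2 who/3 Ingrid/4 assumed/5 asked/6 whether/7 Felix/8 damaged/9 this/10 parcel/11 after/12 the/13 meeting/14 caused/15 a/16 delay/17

The displaced element is "the broker" (word 2).
It is linked across 1 clause boundary (Ø).
It functions as the subject of "asked", so the gap sits immediately after word 5 ("assumed").
Base order: Ingrid assumed that the broker asked whether Felix damaged this parcel after the meeting.

5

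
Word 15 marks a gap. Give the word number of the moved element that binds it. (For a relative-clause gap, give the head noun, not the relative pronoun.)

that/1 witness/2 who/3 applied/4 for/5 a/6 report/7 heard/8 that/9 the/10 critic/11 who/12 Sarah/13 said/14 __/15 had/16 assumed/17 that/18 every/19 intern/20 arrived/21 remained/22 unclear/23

11

The gap at 15 is the subject of "assumed", inside a relative clause.
The relative pronoun is "who" (word 12); it is bound by the head noun immediately before it.
Its filler is the head noun "critic", at word 11.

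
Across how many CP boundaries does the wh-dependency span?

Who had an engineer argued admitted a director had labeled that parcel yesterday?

1

"who" is extracted from the subject of "admitted".
Boundaries crossed, outermost first: [Ø] — 1 in total.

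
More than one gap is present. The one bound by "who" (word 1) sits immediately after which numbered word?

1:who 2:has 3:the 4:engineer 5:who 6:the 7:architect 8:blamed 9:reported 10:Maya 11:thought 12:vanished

The displaced element is "who" (word 1).
It is linked across 2 clause boundaries (Ø → Ø).
It functions as the subject of "vanished", so the gap sits immediately after word 11 ("thought").
Base order: The engineer who the architect blamed has reported Maya thought that who vanished.

11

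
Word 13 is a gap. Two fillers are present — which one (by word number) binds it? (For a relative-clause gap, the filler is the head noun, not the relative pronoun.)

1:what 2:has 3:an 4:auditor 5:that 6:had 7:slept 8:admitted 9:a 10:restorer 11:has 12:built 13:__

The marked gap is the direct object of "built".
Its filler is the fronted wh-phrase "what", at word 1.
(The other dependency links word 4 to a gap after word 5.)

1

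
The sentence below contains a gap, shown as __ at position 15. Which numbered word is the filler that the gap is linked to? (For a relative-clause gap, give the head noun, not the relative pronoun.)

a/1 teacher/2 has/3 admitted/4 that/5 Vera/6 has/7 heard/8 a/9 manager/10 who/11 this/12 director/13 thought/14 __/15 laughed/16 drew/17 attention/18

10

The gap at 15 is the subject of "laughed", inside a relative clause.
The relative pronoun is "who" (word 11); it is bound by the head noun immediately before it.
Its filler is the head noun "manager", at word 10.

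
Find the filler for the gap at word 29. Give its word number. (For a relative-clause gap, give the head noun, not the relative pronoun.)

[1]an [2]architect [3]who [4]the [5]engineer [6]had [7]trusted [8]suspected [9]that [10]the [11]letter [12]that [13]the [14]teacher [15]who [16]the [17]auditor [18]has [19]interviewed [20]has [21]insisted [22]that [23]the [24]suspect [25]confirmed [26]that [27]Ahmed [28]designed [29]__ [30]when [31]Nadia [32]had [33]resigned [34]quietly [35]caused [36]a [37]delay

The gap at 29 is the object of "designed", inside a relative clause.
The relative pronoun is "that" (word 12); it is bound by the head noun immediately before it.
Its filler is the head noun "letter", at word 11.

11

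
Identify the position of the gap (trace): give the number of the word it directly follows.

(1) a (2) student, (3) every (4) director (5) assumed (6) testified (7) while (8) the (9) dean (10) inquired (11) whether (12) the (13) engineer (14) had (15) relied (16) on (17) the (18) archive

5

The displaced element is "a student" (word 2).
It is linked across 1 clause boundary (Ø).
It functions as the subject of "testified", so the gap sits immediately after word 5 ("assumed").
Base order: Every director assumed that a student testified while the dean inquired whether the engineer had relied on the archive.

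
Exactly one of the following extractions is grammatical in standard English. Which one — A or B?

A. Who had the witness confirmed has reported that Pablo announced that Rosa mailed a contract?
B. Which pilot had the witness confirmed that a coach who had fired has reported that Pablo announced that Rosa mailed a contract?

In B, the wh-phrase is extracted from inside a complex-NP island (relative clause) (introduced by "who"), which blocks movement.
In A, the extraction path crosses only that-complement boundaries, which are transparent.
So A is grammatical.

A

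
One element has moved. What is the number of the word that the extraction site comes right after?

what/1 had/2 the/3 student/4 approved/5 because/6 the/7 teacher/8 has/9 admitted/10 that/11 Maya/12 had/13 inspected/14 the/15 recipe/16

5

The displaced element is "what" (word 1).
It functions as the direct object of "approved", so the gap sits immediately after word 5 ("approved").
Base order: The student had approved what because the teacher has admitted that Maya had inspected the recipe.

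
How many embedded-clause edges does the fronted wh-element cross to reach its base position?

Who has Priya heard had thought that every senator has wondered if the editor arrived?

1

"who" is extracted from the subject of "thought".
Boundaries crossed, outermost first: [Ø] — 1 in total.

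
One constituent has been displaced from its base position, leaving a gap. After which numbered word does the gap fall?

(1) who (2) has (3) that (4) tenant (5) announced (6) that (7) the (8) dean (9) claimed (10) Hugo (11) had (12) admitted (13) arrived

12

The displaced element is "who" (word 1).
It is linked across 3 clause boundaries (that → Ø → Ø).
It functions as the subject of "arrived", so the gap sits immediately after word 12 ("admitted").
Base order: That tenant has announced that the dean claimed Hugo had admitted that who arrived.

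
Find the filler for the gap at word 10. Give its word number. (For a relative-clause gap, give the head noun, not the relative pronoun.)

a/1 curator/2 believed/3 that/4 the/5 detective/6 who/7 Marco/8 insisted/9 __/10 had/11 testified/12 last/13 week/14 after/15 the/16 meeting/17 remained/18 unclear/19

6

The gap at 10 is the subject of "testified", inside a relative clause.
The relative pronoun is "who" (word 7); it is bound by the head noun immediately before it.
Its filler is the head noun "detective", at word 6.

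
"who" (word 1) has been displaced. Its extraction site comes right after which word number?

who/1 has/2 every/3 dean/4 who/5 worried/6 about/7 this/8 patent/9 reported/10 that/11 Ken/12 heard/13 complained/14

The displaced element is "who" (word 1).
It is linked across 2 clause boundaries (that → Ø).
It functions as the subject of "complained", so the gap sits immediately after word 13 ("heard").
Base order: Every dean who worried about this patent has reported that Ken heard who complained.

13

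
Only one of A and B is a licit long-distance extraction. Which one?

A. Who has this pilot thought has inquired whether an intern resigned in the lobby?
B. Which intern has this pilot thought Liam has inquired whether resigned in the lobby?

In B, the wh-phrase is extracted from inside a wh-island (introduced by "whether"), which blocks movement.
In A, the extraction path crosses only that-complement boundaries, which are transparent.
So A is grammatical.

A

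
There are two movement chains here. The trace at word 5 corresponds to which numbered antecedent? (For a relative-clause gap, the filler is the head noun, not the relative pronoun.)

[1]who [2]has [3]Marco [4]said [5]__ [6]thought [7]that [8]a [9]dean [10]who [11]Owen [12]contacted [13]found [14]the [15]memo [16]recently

The marked gap is the subject of "thought".
Its filler is the fronted wh-phrase "who", at word 1.
(The other dependency links word 9 to a gap after word 12.)

1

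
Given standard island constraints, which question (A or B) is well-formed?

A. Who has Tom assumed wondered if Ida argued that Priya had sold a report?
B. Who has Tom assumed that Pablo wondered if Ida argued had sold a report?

A

In B, the wh-phrase is extracted from inside a wh-island (introduced by "if"), which blocks movement.
In A, the extraction path crosses only that-complement boundaries, which are transparent.
So A is grammatical.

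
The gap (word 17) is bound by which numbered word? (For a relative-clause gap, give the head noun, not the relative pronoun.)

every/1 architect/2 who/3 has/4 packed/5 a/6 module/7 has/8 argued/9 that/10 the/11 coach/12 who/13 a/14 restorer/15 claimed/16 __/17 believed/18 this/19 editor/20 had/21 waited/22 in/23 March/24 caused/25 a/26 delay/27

The gap at 17 is the subject of "believed", inside a relative clause.
The relative pronoun is "who" (word 13); it is bound by the head noun immediately before it.
Its filler is the head noun "coach", at word 12.

12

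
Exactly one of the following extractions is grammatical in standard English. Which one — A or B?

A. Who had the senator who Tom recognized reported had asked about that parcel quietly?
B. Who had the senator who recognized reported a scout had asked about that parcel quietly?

A

In B, the wh-phrase is extracted from inside a complex-NP island (relative clause) (introduced by "who"), which blocks movement.
In A, the extraction path crosses only that-complement boundaries, which are transparent.
So A is grammatical.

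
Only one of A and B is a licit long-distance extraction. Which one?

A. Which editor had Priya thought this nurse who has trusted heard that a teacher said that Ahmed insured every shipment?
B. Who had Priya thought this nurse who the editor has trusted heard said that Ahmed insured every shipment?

B

In A, the wh-phrase is extracted from inside a complex-NP island (relative clause) (introduced by "who"), which blocks movement.
In B, the extraction path crosses only that-complement boundaries, which are transparent.
So B is grammatical.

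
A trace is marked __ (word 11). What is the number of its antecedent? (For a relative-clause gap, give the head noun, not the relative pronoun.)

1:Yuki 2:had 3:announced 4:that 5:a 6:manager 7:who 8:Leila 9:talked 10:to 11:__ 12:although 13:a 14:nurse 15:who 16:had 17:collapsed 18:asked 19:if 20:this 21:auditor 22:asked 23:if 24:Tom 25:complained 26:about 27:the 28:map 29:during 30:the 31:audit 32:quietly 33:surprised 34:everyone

6

The gap at 11 is the prepositional object of "talked", inside a relative clause.
The relative pronoun is "who" (word 7); it is bound by the head noun immediately before it.
Its filler is the head noun "manager", at word 6.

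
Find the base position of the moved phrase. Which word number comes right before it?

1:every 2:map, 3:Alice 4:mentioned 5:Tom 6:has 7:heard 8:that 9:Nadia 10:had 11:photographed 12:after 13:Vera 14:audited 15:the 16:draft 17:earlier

The displaced element is "every map" (word 2).
It is linked across 2 clause boundaries (Ø → that).
It functions as the direct object of "photographed", so the gap sits immediately after word 11 ("photographed").
Base order: Alice mentioned Tom has heard that Nadia had photographed every map after Vera audited the draft earlier.

11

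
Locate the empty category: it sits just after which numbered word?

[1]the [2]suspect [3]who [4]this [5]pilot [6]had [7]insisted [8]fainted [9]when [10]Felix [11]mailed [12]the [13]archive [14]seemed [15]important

7

The displaced element is "the suspect" (word 2).
It is linked across 1 clause boundary (Ø).
It functions as the subject of "fainted", so the gap sits immediately after word 7 ("insisted").
Base order: This pilot had insisted that the suspect fainted when Felix mailed the archive.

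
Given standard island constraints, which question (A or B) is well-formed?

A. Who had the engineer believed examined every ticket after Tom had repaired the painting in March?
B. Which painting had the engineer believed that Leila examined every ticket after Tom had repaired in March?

A

In B, the wh-phrase is extracted from inside an adjunct island (introduced by "after"), which blocks movement.
In A, the extraction path crosses only that-complement boundaries, which are transparent.
So A is grammatical.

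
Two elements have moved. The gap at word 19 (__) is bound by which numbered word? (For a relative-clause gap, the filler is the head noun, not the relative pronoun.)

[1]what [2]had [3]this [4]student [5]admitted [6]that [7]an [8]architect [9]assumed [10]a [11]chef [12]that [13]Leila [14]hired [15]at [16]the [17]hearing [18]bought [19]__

The marked gap is the direct object of "bought".
Its filler is the fronted wh-phrase "what", at word 1.
(The other dependency links word 11 to a gap after word 14.)

1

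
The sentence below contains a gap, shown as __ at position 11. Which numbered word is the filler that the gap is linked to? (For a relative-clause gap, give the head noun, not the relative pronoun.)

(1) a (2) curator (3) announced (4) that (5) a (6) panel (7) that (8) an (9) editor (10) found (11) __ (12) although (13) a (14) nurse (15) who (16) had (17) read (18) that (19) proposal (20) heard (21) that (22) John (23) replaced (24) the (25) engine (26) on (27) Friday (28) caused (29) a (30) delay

6

The gap at 11 is the object of "found", inside a relative clause.
The relative pronoun is "that" (word 7); it is bound by the head noun immediately before it.
Its filler is the head noun "panel", at word 6.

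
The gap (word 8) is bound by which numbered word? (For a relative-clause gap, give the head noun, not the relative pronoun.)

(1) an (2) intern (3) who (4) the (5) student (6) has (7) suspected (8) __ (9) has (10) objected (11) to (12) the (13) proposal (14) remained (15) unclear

The gap at 8 is the subject of "objected", inside a relative clause.
The relative pronoun is "who" (word 3); it is bound by the head noun immediately before it.
Its filler is the head noun "intern", at word 2.

2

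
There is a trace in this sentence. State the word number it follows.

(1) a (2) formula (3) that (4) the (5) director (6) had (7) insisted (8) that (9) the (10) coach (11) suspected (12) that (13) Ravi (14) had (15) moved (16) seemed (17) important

15

The displaced element is "a formula" (word 2).
It is linked across 2 clause boundaries (that → that).
It functions as the direct object of "moved", so the gap sits immediately after word 15 ("moved").
Base order: The director had insisted that the coach suspected that Ravi had moved a formula.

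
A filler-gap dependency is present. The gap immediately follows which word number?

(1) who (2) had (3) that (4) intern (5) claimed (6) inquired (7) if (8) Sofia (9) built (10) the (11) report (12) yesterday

5

The displaced element is "who" (word 1).
It is linked across 1 clause boundary (Ø).
It functions as the subject of "inquired", so the gap sits immediately after word 5 ("claimed").
Base order: That intern had claimed who inquired if Sofia built the report yesterday.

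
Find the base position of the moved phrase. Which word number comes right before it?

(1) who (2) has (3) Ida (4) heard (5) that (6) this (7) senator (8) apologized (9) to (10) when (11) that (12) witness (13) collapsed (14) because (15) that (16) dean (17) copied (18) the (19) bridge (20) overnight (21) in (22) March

The displaced element is "who" (word 1).
It is linked across 1 clause boundary (that).
It functions as the object of the preposition "to" of "apologized", so the gap sits immediately after word 9 ("to").
Base order: Ida has heard that this senator apologized to who when that witness collapsed because that dean copied the bridge overnight in March.

9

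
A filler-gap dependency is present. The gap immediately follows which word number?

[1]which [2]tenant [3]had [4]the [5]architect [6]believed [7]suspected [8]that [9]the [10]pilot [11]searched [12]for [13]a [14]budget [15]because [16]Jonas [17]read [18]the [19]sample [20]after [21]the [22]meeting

The displaced element is "which tenant" (word 2).
It is linked across 1 clause boundary (Ø).
It functions as the subject of "suspected", so the gap sits immediately after word 6 ("believed").
Base order: The architect had believed which tenant suspected that the pilot searched for a budget because Jonas read the sample after the meeting.

6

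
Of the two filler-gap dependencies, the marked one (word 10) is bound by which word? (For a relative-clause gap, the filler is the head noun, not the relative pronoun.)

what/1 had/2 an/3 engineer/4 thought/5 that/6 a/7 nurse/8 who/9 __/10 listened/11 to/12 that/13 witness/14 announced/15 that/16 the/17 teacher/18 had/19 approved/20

The marked gap is inside the relative clause, the subject of "listened".
Its filler is the head noun "nurse" (via "who"), at word 8.
(The other dependency links word 1 to a gap after word 20.)

8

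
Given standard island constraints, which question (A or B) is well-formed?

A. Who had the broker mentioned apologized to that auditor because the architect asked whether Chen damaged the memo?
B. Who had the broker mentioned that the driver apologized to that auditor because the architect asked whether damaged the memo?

A

In B, the wh-phrase is extracted from inside an adjunct island (introduced by "because"), which blocks movement.
In A, the extraction path crosses only that-complement boundaries, which are transparent.
So A is grammatical.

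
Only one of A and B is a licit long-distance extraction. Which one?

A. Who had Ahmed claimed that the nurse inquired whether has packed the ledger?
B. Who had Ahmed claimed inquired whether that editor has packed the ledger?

In A, the wh-phrase is extracted from inside a wh-island (introduced by "whether"), which blocks movement.
In B, the extraction path crosses only that-complement boundaries, which are transparent.
So B is grammatical.

B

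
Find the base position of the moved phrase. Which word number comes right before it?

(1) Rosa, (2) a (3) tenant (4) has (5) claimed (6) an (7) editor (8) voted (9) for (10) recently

The displaced element is "Rosa" (word 1).
It is linked across 1 clause boundary (Ø).
It functions as the object of the preposition "for" of "voted", so the gap sits immediately after word 9 ("for").
Base order: A tenant has claimed an editor voted for Rosa recently.

9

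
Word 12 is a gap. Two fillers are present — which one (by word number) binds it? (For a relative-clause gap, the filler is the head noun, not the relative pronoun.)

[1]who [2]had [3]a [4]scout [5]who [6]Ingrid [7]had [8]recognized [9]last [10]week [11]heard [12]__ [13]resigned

The marked gap is the subject of "resigned".
Its filler is the fronted wh-phrase "who", at word 1.
(The other dependency links word 4 to a gap after word 8.)

1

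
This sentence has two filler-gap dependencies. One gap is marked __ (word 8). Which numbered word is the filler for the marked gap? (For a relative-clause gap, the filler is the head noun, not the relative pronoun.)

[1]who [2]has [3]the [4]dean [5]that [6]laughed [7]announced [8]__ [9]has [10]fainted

1

The marked gap is the subject of "fainted".
Its filler is the fronted wh-phrase "who", at word 1.
(The other dependency links word 4 to a gap after word 5.)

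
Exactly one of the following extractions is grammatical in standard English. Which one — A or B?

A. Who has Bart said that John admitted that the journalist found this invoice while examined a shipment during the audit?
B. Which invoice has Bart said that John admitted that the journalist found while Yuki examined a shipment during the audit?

B

In A, the wh-phrase is extracted from inside an adjunct island (introduced by "while"), which blocks movement.
In B, the extraction path crosses only that-complement boundaries, which are transparent.
So B is grammatical.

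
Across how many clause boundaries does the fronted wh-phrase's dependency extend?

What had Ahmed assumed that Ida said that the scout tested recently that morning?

2

"what" is extracted from the object of "tested".
Boundaries crossed, outermost first: [that], [that] — 2 in total.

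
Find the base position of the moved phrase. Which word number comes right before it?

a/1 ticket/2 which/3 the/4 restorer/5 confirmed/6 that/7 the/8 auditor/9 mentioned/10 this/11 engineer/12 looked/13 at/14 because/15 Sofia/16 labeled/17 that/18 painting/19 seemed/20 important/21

14

The displaced element is "a ticket" (word 2).
It is linked across 2 clause boundaries (that → Ø).
It functions as the object of the preposition "at" of "looked", so the gap sits immediately after word 14 ("at").
Base order: The restorer confirmed that the auditor mentioned this engineer looked at a ticket because Sofia labeled that painting.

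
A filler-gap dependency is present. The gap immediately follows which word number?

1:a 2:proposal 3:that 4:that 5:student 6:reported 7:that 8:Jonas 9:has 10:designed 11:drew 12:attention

The displaced element is "a proposal" (word 2).
It is linked across 1 clause boundary (that).
It functions as the direct object of "designed", so the gap sits immediately after word 10 ("designed").
Base order: That student reported that Jonas has designed a proposal.

10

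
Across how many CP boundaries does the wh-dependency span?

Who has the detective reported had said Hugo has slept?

1

"who" is extracted from the subject of "said".
Boundaries crossed, outermost first: [Ø] — 1 in total.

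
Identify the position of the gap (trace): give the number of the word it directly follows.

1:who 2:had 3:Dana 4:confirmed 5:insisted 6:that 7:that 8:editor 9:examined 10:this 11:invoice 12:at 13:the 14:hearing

4

The displaced element is "who" (word 1).
It is linked across 1 clause boundary (Ø).
It functions as the subject of "insisted", so the gap sits immediately after word 4 ("confirmed").
Base order: Dana had confirmed that who insisted that that editor examined this invoice at the hearing.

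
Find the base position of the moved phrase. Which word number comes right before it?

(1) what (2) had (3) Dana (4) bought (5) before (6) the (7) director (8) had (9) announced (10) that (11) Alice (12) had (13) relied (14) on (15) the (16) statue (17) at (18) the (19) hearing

4

The displaced element is "what" (word 1).
It functions as the direct object of "bought", so the gap sits immediately after word 4 ("bought").
Base order: Dana had bought what before the director had announced that Alice had relied on the statue at the hearing.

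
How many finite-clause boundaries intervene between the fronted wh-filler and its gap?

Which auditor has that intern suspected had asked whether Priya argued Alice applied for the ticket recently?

"which auditor" is extracted from the subject of "asked".
Boundaries crossed, outermost first: [Ø] — 1 in total.

1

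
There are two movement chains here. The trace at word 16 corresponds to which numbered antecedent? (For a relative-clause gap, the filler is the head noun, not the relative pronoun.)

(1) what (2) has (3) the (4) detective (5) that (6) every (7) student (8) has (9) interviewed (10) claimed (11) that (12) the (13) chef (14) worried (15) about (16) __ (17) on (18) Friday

The marked gap is the object of the preposition "about" of "worried".
Its filler is the fronted wh-phrase "what", at word 1.
(The other dependency links word 4 to a gap after word 9.)

1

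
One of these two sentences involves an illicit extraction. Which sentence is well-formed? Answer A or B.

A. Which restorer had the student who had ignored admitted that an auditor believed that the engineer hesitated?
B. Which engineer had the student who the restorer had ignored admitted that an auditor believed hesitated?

In A, the wh-phrase is extracted from inside a complex-NP island (relative clause) (introduced by "who"), which blocks movement.
In B, the extraction path crosses only that-complement boundaries, which are transparent.
So B is grammatical.

B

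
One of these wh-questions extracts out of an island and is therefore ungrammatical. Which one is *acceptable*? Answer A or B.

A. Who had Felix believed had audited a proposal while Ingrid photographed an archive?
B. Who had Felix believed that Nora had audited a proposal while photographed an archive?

In B, the wh-phrase is extracted from inside an adjunct island (introduced by "while"), which blocks movement.
In A, the extraction path crosses only that-complement boundaries, which are transparent.
So A is grammatical.

A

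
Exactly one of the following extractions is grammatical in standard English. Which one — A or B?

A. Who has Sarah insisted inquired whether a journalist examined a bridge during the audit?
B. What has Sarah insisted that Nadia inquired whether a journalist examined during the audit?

In B, the wh-phrase is extracted from inside a wh-island (introduced by "whether"), which blocks movement.
In A, the extraction path crosses only that-complement boundaries, which are transparent.
So A is grammatical.

A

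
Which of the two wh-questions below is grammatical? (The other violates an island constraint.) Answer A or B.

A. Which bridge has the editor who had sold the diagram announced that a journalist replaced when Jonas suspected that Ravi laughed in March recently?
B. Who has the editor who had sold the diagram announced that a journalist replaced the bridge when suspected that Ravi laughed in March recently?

A

In B, the wh-phrase is extracted from inside an adjunct island (introduced by "when"), which blocks movement.
In A, the extraction path crosses only that-complement boundaries, which are transparent.
So A is grammatical.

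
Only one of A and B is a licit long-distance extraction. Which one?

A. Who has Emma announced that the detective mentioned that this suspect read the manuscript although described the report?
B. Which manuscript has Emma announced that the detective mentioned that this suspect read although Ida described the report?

B

In A, the wh-phrase is extracted from inside an adjunct island (introduced by "although"), which blocks movement.
In B, the extraction path crosses only that-complement boundaries, which are transparent.
So B is grammatical.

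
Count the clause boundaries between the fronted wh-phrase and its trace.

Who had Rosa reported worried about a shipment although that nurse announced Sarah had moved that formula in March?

1

"who" is extracted from the subject of "worried".
Boundaries crossed, outermost first: [Ø] — 1 in total.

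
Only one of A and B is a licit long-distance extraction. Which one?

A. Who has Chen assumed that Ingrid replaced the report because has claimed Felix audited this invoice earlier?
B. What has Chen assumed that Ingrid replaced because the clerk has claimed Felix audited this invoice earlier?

B

In A, the wh-phrase is extracted from inside an adjunct island (introduced by "because"), which blocks movement.
In B, the extraction path crosses only that-complement boundaries, which are transparent.
So B is grammatical.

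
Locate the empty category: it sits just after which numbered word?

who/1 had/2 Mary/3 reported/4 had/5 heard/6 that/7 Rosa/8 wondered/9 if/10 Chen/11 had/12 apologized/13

4

The displaced element is "who" (word 1).
It is linked across 1 clause boundary (Ø).
It functions as the subject of "heard", so the gap sits immediately after word 4 ("reported").
Base order: Mary had reported that who had heard that Rosa wondered if Chen had apologized.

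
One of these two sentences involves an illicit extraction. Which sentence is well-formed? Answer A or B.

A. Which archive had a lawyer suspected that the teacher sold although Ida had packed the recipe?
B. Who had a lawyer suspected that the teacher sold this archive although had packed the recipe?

In B, the wh-phrase is extracted from inside an adjunct island (introduced by "although"), which blocks movement.
In A, the extraction path crosses only that-complement boundaries, which are transparent.
So A is grammatical.

A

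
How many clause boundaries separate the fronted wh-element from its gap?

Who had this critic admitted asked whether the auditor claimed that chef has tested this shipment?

1

"who" is extracted from the subject of "asked".
Boundaries crossed, outermost first: [Ø] — 1 in total.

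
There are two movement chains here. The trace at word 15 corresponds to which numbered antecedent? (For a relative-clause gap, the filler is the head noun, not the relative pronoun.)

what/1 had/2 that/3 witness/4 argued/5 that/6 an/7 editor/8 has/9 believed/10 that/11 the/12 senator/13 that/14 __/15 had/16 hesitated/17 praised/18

The marked gap is inside the relative clause, the subject of "hesitated".
Its filler is the head noun "senator" (via "that"), at word 13.
(The other dependency links word 1 to a gap after word 18.)

13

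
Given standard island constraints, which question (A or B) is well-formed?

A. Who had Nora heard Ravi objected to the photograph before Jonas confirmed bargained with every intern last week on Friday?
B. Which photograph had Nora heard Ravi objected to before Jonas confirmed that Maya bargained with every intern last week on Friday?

In A, the wh-phrase is extracted from inside an adjunct island (introduced by "before"), which blocks movement.
In B, the extraction path crosses only that-complement boundaries, which are transparent.
So B is grammatical.

B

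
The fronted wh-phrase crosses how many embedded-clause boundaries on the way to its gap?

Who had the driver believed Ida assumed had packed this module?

2

"who" is extracted from the subject of "packed".
Boundaries crossed, outermost first: [Ø], [Ø] — 2 in total.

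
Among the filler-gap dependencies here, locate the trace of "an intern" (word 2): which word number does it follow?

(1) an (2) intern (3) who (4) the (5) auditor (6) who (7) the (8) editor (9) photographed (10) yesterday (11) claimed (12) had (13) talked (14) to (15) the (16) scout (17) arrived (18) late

11

The displaced element is "an intern" (word 2).
It is linked across 1 clause boundary (Ø).
It functions as the subject of "talked", so the gap sits immediately after word 11 ("claimed").
Base order: The auditor who the editor photographed yesterday claimed an intern had talked to the scout.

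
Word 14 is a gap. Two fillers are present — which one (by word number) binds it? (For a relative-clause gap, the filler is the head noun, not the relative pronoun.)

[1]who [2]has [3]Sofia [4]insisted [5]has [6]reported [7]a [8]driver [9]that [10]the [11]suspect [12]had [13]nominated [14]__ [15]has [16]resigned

The marked gap is inside the relative clause, the direct object of "nominated".
Its filler is the head noun "driver" (via "that"), at word 8.
(The other dependency links word 1 to a gap after word 4.)

8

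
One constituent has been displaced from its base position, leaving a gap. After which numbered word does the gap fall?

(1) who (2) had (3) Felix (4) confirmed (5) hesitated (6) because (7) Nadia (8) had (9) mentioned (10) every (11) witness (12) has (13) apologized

The displaced element is "who" (word 1).
It is linked across 1 clause boundary (Ø).
It functions as the subject of "hesitated", so the gap sits immediately after word 4 ("confirmed").
Base order: Felix had confirmed who hesitated because Nadia had mentioned every witness has apologized.

4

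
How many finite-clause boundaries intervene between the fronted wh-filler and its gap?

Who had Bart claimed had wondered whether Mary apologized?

"who" is extracted from the subject of "wondered".
Boundaries crossed, outermost first: [Ø] — 1 in total.

1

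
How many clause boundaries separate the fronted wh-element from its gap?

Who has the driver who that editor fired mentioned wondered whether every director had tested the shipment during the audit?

"who" is extracted from the subject of "wondered".
Boundaries crossed, outermost first: [Ø] — 1 in total.

1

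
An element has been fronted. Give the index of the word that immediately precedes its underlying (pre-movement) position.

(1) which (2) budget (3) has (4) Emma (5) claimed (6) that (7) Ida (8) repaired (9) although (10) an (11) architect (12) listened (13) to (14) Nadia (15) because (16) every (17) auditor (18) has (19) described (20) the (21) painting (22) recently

The displaced element is "which budget" (word 2).
It is linked across 1 clause boundary (that).
It functions as the direct object of "repaired", so the gap sits immediately after word 8 ("repaired").
Base order: Emma has claimed that Ida repaired which budget although an architect listened to Nadia because every auditor has described the painting recently.

8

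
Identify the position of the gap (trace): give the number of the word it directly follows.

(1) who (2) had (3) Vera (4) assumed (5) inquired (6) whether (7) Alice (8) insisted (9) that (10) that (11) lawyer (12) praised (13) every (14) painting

4

The displaced element is "who" (word 1).
It is linked across 1 clause boundary (Ø).
It functions as the subject of "inquired", so the gap sits immediately after word 4 ("assumed").
Base order: Vera had assumed that who inquired whether Alice insisted that that lawyer praised every painting.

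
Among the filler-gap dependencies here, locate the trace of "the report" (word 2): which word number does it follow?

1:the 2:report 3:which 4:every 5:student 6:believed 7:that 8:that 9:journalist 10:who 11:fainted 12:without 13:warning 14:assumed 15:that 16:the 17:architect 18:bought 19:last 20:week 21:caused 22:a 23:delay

The displaced element is "the report" (word 2).
It is linked across 2 clause boundaries (that → that).
It functions as the direct object of "bought", so the gap sits immediately after word 18 ("bought").
Base order: Every student believed that that journalist who fainted without warning assumed that the architect bought the report last week.

18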